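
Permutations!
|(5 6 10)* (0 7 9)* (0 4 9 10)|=10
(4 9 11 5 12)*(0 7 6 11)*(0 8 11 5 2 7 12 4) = (0 12)(2 7 6 5 4 9 8 11) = [12, 1, 7, 3, 9, 4, 5, 6, 11, 8, 10, 2, 0]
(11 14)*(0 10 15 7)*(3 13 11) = [10, 1, 2, 13, 4, 5, 6, 0, 8, 9, 15, 14, 12, 11, 3, 7] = (0 10 15 7)(3 13 11 14)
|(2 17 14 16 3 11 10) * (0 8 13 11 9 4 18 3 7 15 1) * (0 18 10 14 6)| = |(0 8 13 11 14 16 7 15 1 18 3 9 4 10 2 17 6)| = 17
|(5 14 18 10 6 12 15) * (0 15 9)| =|(0 15 5 14 18 10 6 12 9)| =9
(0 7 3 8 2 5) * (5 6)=[7, 1, 6, 8, 4, 0, 5, 3, 2]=(0 7 3 8 2 6 5)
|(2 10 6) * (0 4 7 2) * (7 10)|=4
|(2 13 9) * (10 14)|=6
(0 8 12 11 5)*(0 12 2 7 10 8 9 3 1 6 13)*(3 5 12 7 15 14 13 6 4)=(0 9 5 7 10 8 2 15 14 13)(1 4 3)(11 12)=[9, 4, 15, 1, 3, 7, 6, 10, 2, 5, 8, 12, 11, 0, 13, 14]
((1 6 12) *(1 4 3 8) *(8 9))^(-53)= (1 4 8 12 9 6 3)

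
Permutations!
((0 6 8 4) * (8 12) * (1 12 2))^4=(0 12 6 8 2 4 1)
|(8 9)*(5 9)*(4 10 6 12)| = 12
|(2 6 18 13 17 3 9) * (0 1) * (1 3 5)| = |(0 3 9 2 6 18 13 17 5 1)| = 10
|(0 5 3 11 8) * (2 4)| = 10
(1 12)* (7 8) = [0, 12, 2, 3, 4, 5, 6, 8, 7, 9, 10, 11, 1] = (1 12)(7 8)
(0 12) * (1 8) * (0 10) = [12, 8, 2, 3, 4, 5, 6, 7, 1, 9, 0, 11, 10] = (0 12 10)(1 8)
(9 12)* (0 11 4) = (0 11 4)(9 12) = [11, 1, 2, 3, 0, 5, 6, 7, 8, 12, 10, 4, 9]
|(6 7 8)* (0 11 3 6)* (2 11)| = |(0 2 11 3 6 7 8)| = 7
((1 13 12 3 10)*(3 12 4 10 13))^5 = ((1 3 13 4 10))^5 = (13)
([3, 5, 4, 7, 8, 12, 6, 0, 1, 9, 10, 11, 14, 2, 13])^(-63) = (1 5 12 14 13 2 4 8)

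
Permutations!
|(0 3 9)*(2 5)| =6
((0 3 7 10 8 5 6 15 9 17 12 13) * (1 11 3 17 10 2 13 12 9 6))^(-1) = ((0 17 9 10 8 5 1 11 3 7 2 13)(6 15))^(-1) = (0 13 2 7 3 11 1 5 8 10 9 17)(6 15)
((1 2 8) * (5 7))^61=((1 2 8)(5 7))^61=(1 2 8)(5 7)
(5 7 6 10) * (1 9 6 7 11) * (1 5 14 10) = [0, 9, 2, 3, 4, 11, 1, 7, 8, 6, 14, 5, 12, 13, 10] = (1 9 6)(5 11)(10 14)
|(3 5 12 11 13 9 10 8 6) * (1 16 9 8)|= 28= |(1 16 9 10)(3 5 12 11 13 8 6)|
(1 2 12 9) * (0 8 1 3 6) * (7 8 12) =(0 12 9 3 6)(1 2 7 8) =[12, 2, 7, 6, 4, 5, 0, 8, 1, 3, 10, 11, 9]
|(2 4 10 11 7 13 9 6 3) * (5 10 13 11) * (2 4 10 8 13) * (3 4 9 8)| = 14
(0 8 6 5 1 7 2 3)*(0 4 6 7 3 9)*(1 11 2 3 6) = (0 8 7 3 4 1 6 5 11 2 9) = [8, 6, 9, 4, 1, 11, 5, 3, 7, 0, 10, 2]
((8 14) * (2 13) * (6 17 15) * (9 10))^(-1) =((2 13)(6 17 15)(8 14)(9 10))^(-1) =(2 13)(6 15 17)(8 14)(9 10)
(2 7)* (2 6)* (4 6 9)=(2 7 9 4 6)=[0, 1, 7, 3, 6, 5, 2, 9, 8, 4]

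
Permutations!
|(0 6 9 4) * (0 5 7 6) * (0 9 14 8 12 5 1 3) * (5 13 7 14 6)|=30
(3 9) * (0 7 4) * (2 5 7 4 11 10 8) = [4, 1, 5, 9, 0, 7, 6, 11, 2, 3, 8, 10] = (0 4)(2 5 7 11 10 8)(3 9)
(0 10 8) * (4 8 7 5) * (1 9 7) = (0 10 1 9 7 5 4 8) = [10, 9, 2, 3, 8, 4, 6, 5, 0, 7, 1]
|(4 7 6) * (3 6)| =4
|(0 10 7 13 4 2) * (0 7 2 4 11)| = |(0 10 2 7 13 11)| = 6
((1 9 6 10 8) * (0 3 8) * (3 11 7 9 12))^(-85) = (0 10 6 9 7 11)(1 8 3 12)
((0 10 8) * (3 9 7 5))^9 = ((0 10 8)(3 9 7 5))^9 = (10)(3 9 7 5)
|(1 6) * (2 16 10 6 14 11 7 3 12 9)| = |(1 14 11 7 3 12 9 2 16 10 6)| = 11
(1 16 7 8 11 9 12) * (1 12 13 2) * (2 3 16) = (1 2)(3 16 7 8 11 9 13) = [0, 2, 1, 16, 4, 5, 6, 8, 11, 13, 10, 9, 12, 3, 14, 15, 7]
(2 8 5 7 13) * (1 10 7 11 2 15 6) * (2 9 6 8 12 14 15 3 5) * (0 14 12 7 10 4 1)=(0 14 15 8 2 7 13 3 5 11 9 6)(1 4)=[14, 4, 7, 5, 1, 11, 0, 13, 2, 6, 10, 9, 12, 3, 15, 8]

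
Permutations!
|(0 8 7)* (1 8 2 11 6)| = |(0 2 11 6 1 8 7)| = 7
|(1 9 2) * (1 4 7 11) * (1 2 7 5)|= |(1 9 7 11 2 4 5)|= 7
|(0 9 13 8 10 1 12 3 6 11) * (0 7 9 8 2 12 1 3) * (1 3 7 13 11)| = 9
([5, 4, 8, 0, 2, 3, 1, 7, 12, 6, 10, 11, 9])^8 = [3, 4, 8, 5, 2, 0, 1, 7, 12, 6, 10, 11, 9]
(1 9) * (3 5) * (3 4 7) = [0, 9, 2, 5, 7, 4, 6, 3, 8, 1] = (1 9)(3 5 4 7)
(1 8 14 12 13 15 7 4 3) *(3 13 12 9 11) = [0, 8, 2, 1, 13, 5, 6, 4, 14, 11, 10, 3, 12, 15, 9, 7] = (1 8 14 9 11 3)(4 13 15 7)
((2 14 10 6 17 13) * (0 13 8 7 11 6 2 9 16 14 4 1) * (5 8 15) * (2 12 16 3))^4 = (0 2 13 4 9 1 3)(5 6 8 17 7 15 11) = ((0 13 9 3 2 4 1)(5 8 7 11 6 17 15)(10 12 16 14))^4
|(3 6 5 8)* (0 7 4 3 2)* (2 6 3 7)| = |(0 2)(4 7)(5 8 6)| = 6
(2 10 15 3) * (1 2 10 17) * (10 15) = (1 2 17)(3 15) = [0, 2, 17, 15, 4, 5, 6, 7, 8, 9, 10, 11, 12, 13, 14, 3, 16, 1]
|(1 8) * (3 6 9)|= 6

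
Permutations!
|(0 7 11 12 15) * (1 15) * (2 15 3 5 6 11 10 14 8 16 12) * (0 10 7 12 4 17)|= 15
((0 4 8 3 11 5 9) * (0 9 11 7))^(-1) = (0 7 3 8 4)(5 11)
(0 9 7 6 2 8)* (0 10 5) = (0 9 7 6 2 8 10 5) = [9, 1, 8, 3, 4, 0, 2, 6, 10, 7, 5]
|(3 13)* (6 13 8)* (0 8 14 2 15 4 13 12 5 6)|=|(0 8)(2 15 4 13 3 14)(5 6 12)|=6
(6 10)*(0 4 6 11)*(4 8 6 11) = (0 8 6 10 4 11) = [8, 1, 2, 3, 11, 5, 10, 7, 6, 9, 4, 0]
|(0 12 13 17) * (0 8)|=|(0 12 13 17 8)|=5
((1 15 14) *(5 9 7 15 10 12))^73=(1 10 12 5 9 7 15 14)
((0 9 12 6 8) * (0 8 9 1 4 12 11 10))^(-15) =(0 1 4 12 6 9 11 10)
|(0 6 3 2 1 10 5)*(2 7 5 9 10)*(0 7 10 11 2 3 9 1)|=|(0 6 9 11 2)(1 3 10)(5 7)|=30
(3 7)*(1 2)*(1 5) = (1 2 5)(3 7) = [0, 2, 5, 7, 4, 1, 6, 3]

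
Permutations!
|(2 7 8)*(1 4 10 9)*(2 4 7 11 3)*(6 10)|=|(1 7 8 4 6 10 9)(2 11 3)|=21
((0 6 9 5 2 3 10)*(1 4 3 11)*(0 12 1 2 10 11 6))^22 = ((1 4 3 11 2 6 9 5 10 12))^22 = (1 3 2 9 10)(4 11 6 5 12)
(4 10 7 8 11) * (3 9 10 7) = [0, 1, 2, 9, 7, 5, 6, 8, 11, 10, 3, 4] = (3 9 10)(4 7 8 11)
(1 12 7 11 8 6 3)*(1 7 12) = (12)(3 7 11 8 6) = [0, 1, 2, 7, 4, 5, 3, 11, 6, 9, 10, 8, 12]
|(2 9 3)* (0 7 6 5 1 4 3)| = |(0 7 6 5 1 4 3 2 9)| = 9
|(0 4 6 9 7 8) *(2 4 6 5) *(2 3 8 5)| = |(0 6 9 7 5 3 8)(2 4)| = 14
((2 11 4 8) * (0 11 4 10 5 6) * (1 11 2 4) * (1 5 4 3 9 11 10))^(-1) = ((0 2 5 6)(1 10 4 8 3 9 11))^(-1) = (0 6 5 2)(1 11 9 3 8 4 10)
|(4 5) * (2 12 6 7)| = 4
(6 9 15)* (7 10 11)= [0, 1, 2, 3, 4, 5, 9, 10, 8, 15, 11, 7, 12, 13, 14, 6]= (6 9 15)(7 10 11)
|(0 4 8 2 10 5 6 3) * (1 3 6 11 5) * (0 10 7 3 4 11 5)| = 14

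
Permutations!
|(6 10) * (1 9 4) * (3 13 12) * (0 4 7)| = |(0 4 1 9 7)(3 13 12)(6 10)| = 30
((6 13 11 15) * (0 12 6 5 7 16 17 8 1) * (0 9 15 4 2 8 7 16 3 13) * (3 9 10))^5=((0 12 6)(1 10 3 13 11 4 2 8)(5 16 17 7 9 15))^5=(0 6 12)(1 4 3 8 11 10 2 13)(5 15 9 7 17 16)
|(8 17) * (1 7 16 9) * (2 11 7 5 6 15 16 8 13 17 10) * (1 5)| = |(2 11 7 8 10)(5 6 15 16 9)(13 17)| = 10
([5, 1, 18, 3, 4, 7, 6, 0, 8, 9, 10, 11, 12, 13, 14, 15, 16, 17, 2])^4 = (18)(0 5 7)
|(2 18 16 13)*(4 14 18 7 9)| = |(2 7 9 4 14 18 16 13)| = 8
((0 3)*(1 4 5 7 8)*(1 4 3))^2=(0 3 1)(4 7)(5 8)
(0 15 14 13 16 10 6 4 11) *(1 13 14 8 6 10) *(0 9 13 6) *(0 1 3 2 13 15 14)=(0 14)(1 6 4 11 9 15 8)(2 13 16 3)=[14, 6, 13, 2, 11, 5, 4, 7, 1, 15, 10, 9, 12, 16, 0, 8, 3]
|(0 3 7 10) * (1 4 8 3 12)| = |(0 12 1 4 8 3 7 10)| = 8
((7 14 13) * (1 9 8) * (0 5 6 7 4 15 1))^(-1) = (0 8 9 1 15 4 13 14 7 6 5)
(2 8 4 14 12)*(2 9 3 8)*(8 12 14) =(14)(3 12 9)(4 8) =[0, 1, 2, 12, 8, 5, 6, 7, 4, 3, 10, 11, 9, 13, 14]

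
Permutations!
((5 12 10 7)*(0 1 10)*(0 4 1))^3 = ((1 10 7 5 12 4))^3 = (1 5)(4 7)(10 12)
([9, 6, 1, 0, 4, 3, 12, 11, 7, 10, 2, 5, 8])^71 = [3, 2, 10, 5, 4, 11, 1, 8, 12, 0, 9, 7, 6]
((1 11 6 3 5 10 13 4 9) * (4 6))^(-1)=(1 9 4 11)(3 6 13 10 5)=((1 11 4 9)(3 5 10 13 6))^(-1)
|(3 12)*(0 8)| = 2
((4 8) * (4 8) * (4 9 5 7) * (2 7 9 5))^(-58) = (2 4 9 7 5) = ((2 7 4 5 9))^(-58)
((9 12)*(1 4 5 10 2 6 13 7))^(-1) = (1 7 13 6 2 10 5 4)(9 12) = ((1 4 5 10 2 6 13 7)(9 12))^(-1)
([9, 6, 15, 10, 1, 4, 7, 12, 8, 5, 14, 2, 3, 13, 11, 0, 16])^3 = [4, 12, 9, 11, 7, 6, 3, 10, 8, 1, 2, 0, 14, 13, 15, 5, 16]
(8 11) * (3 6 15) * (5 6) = (3 5 6 15)(8 11) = [0, 1, 2, 5, 4, 6, 15, 7, 11, 9, 10, 8, 12, 13, 14, 3]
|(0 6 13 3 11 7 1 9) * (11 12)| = 9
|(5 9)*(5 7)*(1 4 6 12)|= 12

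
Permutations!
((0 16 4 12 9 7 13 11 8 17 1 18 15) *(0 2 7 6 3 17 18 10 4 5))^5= (0 5 16)(1 6 4 17 9 10 3 12)(2 18 11 7 15 8 13)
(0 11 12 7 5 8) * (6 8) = (0 11 12 7 5 6 8) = [11, 1, 2, 3, 4, 6, 8, 5, 0, 9, 10, 12, 7]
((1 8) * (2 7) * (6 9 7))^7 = (1 8)(2 7 9 6)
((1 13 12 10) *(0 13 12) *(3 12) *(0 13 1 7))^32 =((13)(0 1 3 12 10 7))^32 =(13)(0 3 10)(1 12 7)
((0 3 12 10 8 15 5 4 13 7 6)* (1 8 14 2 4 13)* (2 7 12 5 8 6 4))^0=((0 3 5 13 12 10 14 7 4 1 6)(8 15))^0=(15)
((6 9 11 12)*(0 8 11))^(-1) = ((0 8 11 12 6 9))^(-1) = (0 9 6 12 11 8)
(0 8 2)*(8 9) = [9, 1, 0, 3, 4, 5, 6, 7, 2, 8] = (0 9 8 2)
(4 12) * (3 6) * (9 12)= (3 6)(4 9 12)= [0, 1, 2, 6, 9, 5, 3, 7, 8, 12, 10, 11, 4]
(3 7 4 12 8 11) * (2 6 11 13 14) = [0, 1, 6, 7, 12, 5, 11, 4, 13, 9, 10, 3, 8, 14, 2] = (2 6 11 3 7 4 12 8 13 14)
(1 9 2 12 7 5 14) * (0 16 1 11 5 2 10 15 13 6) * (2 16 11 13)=(0 11 5 14 13 6)(1 9 10 15 2 12 7 16)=[11, 9, 12, 3, 4, 14, 0, 16, 8, 10, 15, 5, 7, 6, 13, 2, 1]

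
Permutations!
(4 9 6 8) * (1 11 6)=(1 11 6 8 4 9)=[0, 11, 2, 3, 9, 5, 8, 7, 4, 1, 10, 6]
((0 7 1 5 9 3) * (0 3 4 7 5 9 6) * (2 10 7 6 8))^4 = (0 10 4 8 1)(2 9 5 7 6) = ((0 5 8 2 10 7 1 9 4 6))^4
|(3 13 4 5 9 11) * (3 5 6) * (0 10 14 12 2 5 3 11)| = 35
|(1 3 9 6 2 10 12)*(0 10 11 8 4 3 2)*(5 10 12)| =10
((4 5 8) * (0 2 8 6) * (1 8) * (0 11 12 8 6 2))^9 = (1 6 11 12 8 4 5 2)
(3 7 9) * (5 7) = (3 5 7 9) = [0, 1, 2, 5, 4, 7, 6, 9, 8, 3]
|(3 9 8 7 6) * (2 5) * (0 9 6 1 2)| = 14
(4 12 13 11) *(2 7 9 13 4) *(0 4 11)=(0 4 12 11 2 7 9 13)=[4, 1, 7, 3, 12, 5, 6, 9, 8, 13, 10, 2, 11, 0]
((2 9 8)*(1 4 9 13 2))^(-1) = (1 8 9 4)(2 13)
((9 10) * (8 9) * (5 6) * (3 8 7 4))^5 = (3 4 7 10 9 8)(5 6)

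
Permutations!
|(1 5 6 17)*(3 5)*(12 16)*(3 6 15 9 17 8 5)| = 14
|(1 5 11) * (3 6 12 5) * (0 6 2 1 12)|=6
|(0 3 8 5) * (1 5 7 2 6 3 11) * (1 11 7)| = |(11)(0 7 2 6 3 8 1 5)| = 8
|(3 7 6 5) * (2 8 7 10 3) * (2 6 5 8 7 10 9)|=8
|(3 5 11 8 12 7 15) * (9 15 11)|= |(3 5 9 15)(7 11 8 12)|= 4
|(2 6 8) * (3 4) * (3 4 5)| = 6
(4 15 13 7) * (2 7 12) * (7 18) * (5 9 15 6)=[0, 1, 18, 3, 6, 9, 5, 4, 8, 15, 10, 11, 2, 12, 14, 13, 16, 17, 7]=(2 18 7 4 6 5 9 15 13 12)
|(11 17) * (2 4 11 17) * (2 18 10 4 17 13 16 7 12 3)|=28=|(2 17 13 16 7 12 3)(4 11 18 10)|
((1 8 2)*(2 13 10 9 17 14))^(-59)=(1 17 13 2 9 8 14 10)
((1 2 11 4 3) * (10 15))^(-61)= (1 3 4 11 2)(10 15)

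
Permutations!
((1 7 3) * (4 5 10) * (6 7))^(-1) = (1 3 7 6)(4 10 5)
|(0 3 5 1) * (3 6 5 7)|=4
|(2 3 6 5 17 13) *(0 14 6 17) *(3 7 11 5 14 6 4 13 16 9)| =|(0 6 14 4 13 2 7 11 5)(3 17 16 9)| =36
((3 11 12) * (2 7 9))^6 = ((2 7 9)(3 11 12))^6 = (12)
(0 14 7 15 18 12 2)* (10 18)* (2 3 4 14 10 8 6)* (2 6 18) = [10, 1, 0, 4, 14, 5, 6, 15, 18, 9, 2, 11, 3, 13, 7, 8, 16, 17, 12] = (0 10 2)(3 4 14 7 15 8 18 12)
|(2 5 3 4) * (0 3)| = |(0 3 4 2 5)| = 5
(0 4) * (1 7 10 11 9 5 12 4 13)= (0 13 1 7 10 11 9 5 12 4)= [13, 7, 2, 3, 0, 12, 6, 10, 8, 5, 11, 9, 4, 1]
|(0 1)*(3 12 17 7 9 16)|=6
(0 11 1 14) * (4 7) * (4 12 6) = [11, 14, 2, 3, 7, 5, 4, 12, 8, 9, 10, 1, 6, 13, 0] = (0 11 1 14)(4 7 12 6)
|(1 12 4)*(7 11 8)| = 3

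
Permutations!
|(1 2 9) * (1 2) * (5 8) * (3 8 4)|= 4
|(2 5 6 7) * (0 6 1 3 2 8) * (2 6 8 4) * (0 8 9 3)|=9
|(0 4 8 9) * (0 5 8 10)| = |(0 4 10)(5 8 9)| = 3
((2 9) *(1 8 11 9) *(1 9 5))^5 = (1 8 11 5)(2 9)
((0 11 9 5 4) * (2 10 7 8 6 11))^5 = ((0 2 10 7 8 6 11 9 5 4))^5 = (0 6)(2 11)(4 8)(5 7)(9 10)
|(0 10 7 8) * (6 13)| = 4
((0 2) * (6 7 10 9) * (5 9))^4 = (5 10 7 6 9)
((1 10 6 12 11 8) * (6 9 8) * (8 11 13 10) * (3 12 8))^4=(1 10 8 13 6 12 11 3 9)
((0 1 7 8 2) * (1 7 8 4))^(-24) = (8)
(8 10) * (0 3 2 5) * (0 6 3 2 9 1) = (0 2 5 6 3 9 1)(8 10) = [2, 0, 5, 9, 4, 6, 3, 7, 10, 1, 8]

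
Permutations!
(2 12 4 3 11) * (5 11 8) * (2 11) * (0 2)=[2, 1, 12, 8, 3, 0, 6, 7, 5, 9, 10, 11, 4]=(0 2 12 4 3 8 5)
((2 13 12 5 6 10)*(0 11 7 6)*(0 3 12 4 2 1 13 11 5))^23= (0 12 3 5)(1 10 6 7 11 2 4 13)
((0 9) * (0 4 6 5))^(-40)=(9)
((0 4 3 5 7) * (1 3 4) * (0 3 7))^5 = (7)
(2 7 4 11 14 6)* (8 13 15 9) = (2 7 4 11 14 6)(8 13 15 9) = [0, 1, 7, 3, 11, 5, 2, 4, 13, 8, 10, 14, 12, 15, 6, 9]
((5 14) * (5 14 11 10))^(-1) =((14)(5 11 10))^(-1) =(14)(5 10 11)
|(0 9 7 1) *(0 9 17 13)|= |(0 17 13)(1 9 7)|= 3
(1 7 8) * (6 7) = (1 6 7 8) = [0, 6, 2, 3, 4, 5, 7, 8, 1]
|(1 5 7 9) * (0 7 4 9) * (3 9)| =10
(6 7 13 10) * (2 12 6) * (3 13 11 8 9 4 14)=(2 12 6 7 11 8 9 4 14 3 13 10)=[0, 1, 12, 13, 14, 5, 7, 11, 9, 4, 2, 8, 6, 10, 3]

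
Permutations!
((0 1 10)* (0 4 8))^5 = (10)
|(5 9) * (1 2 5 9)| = 3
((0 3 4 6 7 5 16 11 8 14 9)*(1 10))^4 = (0 7 8 3 5 14 4 16 9 6 11)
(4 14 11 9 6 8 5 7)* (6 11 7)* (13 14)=(4 13 14 7)(5 6 8)(9 11)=[0, 1, 2, 3, 13, 6, 8, 4, 5, 11, 10, 9, 12, 14, 7]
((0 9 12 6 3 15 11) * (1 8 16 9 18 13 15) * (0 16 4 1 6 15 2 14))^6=(0 18 13 2 14)(9 12 15 11 16)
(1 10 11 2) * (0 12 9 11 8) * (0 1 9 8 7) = (0 12 8 1 10 7)(2 9 11) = [12, 10, 9, 3, 4, 5, 6, 0, 1, 11, 7, 2, 8]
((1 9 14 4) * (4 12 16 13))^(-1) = (1 4 13 16 12 14 9)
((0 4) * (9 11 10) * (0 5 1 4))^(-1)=(1 5 4)(9 10 11)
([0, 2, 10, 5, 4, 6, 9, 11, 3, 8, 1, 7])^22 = [0, 2, 10, 6, 4, 9, 8, 7, 5, 3, 1, 11]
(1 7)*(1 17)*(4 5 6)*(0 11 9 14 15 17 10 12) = (0 11 9 14 15 17 1 7 10 12)(4 5 6) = [11, 7, 2, 3, 5, 6, 4, 10, 8, 14, 12, 9, 0, 13, 15, 17, 16, 1]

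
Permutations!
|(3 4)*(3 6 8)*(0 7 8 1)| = 7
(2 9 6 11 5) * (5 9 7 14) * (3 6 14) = [0, 1, 7, 6, 4, 2, 11, 3, 8, 14, 10, 9, 12, 13, 5] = (2 7 3 6 11 9 14 5)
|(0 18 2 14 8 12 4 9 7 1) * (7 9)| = 9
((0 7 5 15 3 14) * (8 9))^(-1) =((0 7 5 15 3 14)(8 9))^(-1) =(0 14 3 15 5 7)(8 9)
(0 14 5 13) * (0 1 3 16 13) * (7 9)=(0 14 5)(1 3 16 13)(7 9)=[14, 3, 2, 16, 4, 0, 6, 9, 8, 7, 10, 11, 12, 1, 5, 15, 13]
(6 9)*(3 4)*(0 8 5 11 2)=[8, 1, 0, 4, 3, 11, 9, 7, 5, 6, 10, 2]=(0 8 5 11 2)(3 4)(6 9)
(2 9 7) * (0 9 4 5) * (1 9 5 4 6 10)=(0 5)(1 9 7 2 6 10)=[5, 9, 6, 3, 4, 0, 10, 2, 8, 7, 1]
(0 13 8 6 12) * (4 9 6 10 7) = (0 13 8 10 7 4 9 6 12) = [13, 1, 2, 3, 9, 5, 12, 4, 10, 6, 7, 11, 0, 8]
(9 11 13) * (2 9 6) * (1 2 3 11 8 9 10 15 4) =(1 2 10 15 4)(3 11 13 6)(8 9) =[0, 2, 10, 11, 1, 5, 3, 7, 9, 8, 15, 13, 12, 6, 14, 4]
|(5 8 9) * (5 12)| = 4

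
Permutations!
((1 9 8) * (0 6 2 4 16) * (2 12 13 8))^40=(16)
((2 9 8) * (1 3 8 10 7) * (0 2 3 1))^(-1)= (0 7 10 9 2)(3 8)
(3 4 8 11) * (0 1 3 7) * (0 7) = [1, 3, 2, 4, 8, 5, 6, 7, 11, 9, 10, 0] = (0 1 3 4 8 11)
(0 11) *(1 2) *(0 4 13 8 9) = (0 11 4 13 8 9)(1 2) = [11, 2, 1, 3, 13, 5, 6, 7, 9, 0, 10, 4, 12, 8]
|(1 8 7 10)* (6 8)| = 5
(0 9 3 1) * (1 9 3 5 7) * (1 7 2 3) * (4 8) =(0 1)(2 3 9 5)(4 8) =[1, 0, 3, 9, 8, 2, 6, 7, 4, 5]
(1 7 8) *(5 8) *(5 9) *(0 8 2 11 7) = (0 8 1)(2 11 7 9 5) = [8, 0, 11, 3, 4, 2, 6, 9, 1, 5, 10, 7]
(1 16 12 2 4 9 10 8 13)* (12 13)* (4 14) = (1 16 13)(2 14 4 9 10 8 12) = [0, 16, 14, 3, 9, 5, 6, 7, 12, 10, 8, 11, 2, 1, 4, 15, 13]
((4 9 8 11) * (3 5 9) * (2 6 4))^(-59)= (2 9 4 11 5 6 8 3)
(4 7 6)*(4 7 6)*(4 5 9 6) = [0, 1, 2, 3, 4, 9, 7, 5, 8, 6] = (5 9 6 7)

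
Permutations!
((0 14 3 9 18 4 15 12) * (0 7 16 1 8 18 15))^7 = (0 16 3 8 15 4 7 14 1 9 18 12)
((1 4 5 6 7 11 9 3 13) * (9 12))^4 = (1 7 3 5 12)(4 11 13 6 9) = ((1 4 5 6 7 11 12 9 3 13))^4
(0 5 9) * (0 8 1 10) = (0 5 9 8 1 10) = [5, 10, 2, 3, 4, 9, 6, 7, 1, 8, 0]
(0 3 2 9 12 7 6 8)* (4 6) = (0 3 2 9 12 7 4 6 8) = [3, 1, 9, 2, 6, 5, 8, 4, 0, 12, 10, 11, 7]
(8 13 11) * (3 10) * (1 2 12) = (1 2 12)(3 10)(8 13 11) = [0, 2, 12, 10, 4, 5, 6, 7, 13, 9, 3, 8, 1, 11]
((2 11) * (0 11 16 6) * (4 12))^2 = ((0 11 2 16 6)(4 12))^2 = (0 2 6 11 16)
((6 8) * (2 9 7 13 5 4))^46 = (2 5 7)(4 13 9)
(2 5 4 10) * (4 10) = [0, 1, 5, 3, 4, 10, 6, 7, 8, 9, 2] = (2 5 10)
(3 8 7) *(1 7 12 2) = (1 7 3 8 12 2) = [0, 7, 1, 8, 4, 5, 6, 3, 12, 9, 10, 11, 2]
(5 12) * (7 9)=[0, 1, 2, 3, 4, 12, 6, 9, 8, 7, 10, 11, 5]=(5 12)(7 9)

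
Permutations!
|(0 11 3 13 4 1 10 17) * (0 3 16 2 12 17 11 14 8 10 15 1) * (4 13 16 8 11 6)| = 70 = |(0 14 11 8 10 6 4)(1 15)(2 12 17 3 16)|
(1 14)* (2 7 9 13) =(1 14)(2 7 9 13) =[0, 14, 7, 3, 4, 5, 6, 9, 8, 13, 10, 11, 12, 2, 1]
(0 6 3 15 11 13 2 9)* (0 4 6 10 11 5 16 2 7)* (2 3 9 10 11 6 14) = (0 11 13 7)(2 10 6 9 4 14)(3 15 5 16) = [11, 1, 10, 15, 14, 16, 9, 0, 8, 4, 6, 13, 12, 7, 2, 5, 3]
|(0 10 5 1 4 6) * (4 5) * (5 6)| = 6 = |(0 10 4 5 1 6)|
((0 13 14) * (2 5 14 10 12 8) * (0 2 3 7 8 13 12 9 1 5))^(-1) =(0 2 14 5 1 9 10 13 12)(3 8 7)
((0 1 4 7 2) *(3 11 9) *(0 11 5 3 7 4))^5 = (0 1)(2 11 9 7)(3 5)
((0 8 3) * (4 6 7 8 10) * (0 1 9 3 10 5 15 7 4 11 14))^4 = (0 8)(1 9 3)(5 10)(7 14)(11 15)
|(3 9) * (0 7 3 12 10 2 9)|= |(0 7 3)(2 9 12 10)|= 12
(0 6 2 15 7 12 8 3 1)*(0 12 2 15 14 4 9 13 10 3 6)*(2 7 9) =(1 12 8 6 15 9 13 10 3)(2 14 4) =[0, 12, 14, 1, 2, 5, 15, 7, 6, 13, 3, 11, 8, 10, 4, 9]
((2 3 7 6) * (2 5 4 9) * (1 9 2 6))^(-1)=((1 9 6 5 4 2 3 7))^(-1)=(1 7 3 2 4 5 6 9)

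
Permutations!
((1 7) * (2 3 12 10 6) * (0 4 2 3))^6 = ((0 4 2)(1 7)(3 12 10 6))^6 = (3 10)(6 12)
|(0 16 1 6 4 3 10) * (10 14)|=8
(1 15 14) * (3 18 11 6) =(1 15 14)(3 18 11 6) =[0, 15, 2, 18, 4, 5, 3, 7, 8, 9, 10, 6, 12, 13, 1, 14, 16, 17, 11]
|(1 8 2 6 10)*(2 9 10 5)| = |(1 8 9 10)(2 6 5)| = 12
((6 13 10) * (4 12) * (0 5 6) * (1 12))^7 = ((0 5 6 13 10)(1 12 4))^7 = (0 6 10 5 13)(1 12 4)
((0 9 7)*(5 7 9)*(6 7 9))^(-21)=(0 7 6 9 5)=((0 5 9 6 7))^(-21)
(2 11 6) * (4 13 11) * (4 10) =(2 10 4 13 11 6) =[0, 1, 10, 3, 13, 5, 2, 7, 8, 9, 4, 6, 12, 11]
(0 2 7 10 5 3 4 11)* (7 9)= [2, 1, 9, 4, 11, 3, 6, 10, 8, 7, 5, 0]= (0 2 9 7 10 5 3 4 11)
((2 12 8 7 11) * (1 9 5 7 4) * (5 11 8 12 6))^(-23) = ((12)(1 9 11 2 6 5 7 8 4))^(-23) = (12)(1 6 4 2 8 11 7 9 5)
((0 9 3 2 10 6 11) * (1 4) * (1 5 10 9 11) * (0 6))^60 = (0 4 11 5 6 10 1)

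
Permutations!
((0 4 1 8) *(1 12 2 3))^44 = (0 12 3 8 4 2 1)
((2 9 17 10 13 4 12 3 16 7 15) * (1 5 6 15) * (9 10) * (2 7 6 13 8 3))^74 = (17)(1 16 2 5 6 10 13 15 8 4 7 3 12)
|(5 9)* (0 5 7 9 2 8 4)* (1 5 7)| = |(0 7 9 1 5 2 8 4)| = 8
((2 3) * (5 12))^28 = ((2 3)(5 12))^28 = (12)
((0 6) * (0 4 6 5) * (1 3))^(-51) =((0 5)(1 3)(4 6))^(-51) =(0 5)(1 3)(4 6)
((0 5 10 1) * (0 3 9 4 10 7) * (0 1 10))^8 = (10)(0 5 7 1 3 9 4)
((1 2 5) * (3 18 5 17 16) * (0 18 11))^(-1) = ((0 18 5 1 2 17 16 3 11))^(-1) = (0 11 3 16 17 2 1 5 18)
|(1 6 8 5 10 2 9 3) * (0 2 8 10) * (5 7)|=|(0 2 9 3 1 6 10 8 7 5)|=10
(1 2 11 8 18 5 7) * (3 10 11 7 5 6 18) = (1 2 7)(3 10 11 8)(6 18) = [0, 2, 7, 10, 4, 5, 18, 1, 3, 9, 11, 8, 12, 13, 14, 15, 16, 17, 6]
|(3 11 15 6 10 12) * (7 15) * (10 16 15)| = 15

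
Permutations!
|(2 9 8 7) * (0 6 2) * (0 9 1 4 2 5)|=|(0 6 5)(1 4 2)(7 9 8)|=3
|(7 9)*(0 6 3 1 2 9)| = |(0 6 3 1 2 9 7)| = 7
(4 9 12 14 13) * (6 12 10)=(4 9 10 6 12 14 13)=[0, 1, 2, 3, 9, 5, 12, 7, 8, 10, 6, 11, 14, 4, 13]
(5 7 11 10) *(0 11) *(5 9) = (0 11 10 9 5 7) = [11, 1, 2, 3, 4, 7, 6, 0, 8, 5, 9, 10]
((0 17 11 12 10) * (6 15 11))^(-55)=((0 17 6 15 11 12 10))^(-55)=(0 17 6 15 11 12 10)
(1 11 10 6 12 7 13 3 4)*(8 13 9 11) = (1 8 13 3 4)(6 12 7 9 11 10) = [0, 8, 2, 4, 1, 5, 12, 9, 13, 11, 6, 10, 7, 3]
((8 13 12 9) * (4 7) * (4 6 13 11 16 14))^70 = (16)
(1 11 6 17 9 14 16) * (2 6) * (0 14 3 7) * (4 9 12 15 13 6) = (0 14 16 1 11 2 4 9 3 7)(6 17 12 15 13) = [14, 11, 4, 7, 9, 5, 17, 0, 8, 3, 10, 2, 15, 6, 16, 13, 1, 12]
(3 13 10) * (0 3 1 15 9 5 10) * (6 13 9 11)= (0 3 9 5 10 1 15 11 6 13)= [3, 15, 2, 9, 4, 10, 13, 7, 8, 5, 1, 6, 12, 0, 14, 11]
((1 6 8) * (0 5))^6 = (8)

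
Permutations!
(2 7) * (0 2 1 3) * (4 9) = (0 2 7 1 3)(4 9) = [2, 3, 7, 0, 9, 5, 6, 1, 8, 4]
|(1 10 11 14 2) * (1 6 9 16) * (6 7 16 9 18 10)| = |(1 6 18 10 11 14 2 7 16)| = 9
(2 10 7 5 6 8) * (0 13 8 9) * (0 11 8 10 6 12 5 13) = (2 6 9 11 8)(5 12)(7 13 10) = [0, 1, 6, 3, 4, 12, 9, 13, 2, 11, 7, 8, 5, 10]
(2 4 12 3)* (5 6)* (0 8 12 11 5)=(0 8 12 3 2 4 11 5 6)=[8, 1, 4, 2, 11, 6, 0, 7, 12, 9, 10, 5, 3]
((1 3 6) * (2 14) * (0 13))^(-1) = ((0 13)(1 3 6)(2 14))^(-1) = (0 13)(1 6 3)(2 14)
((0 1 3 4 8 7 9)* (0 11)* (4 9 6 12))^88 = ((0 1 3 9 11)(4 8 7 6 12))^88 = (0 9 1 11 3)(4 6 8 12 7)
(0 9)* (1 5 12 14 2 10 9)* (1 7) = (0 7 1 5 12 14 2 10 9) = [7, 5, 10, 3, 4, 12, 6, 1, 8, 0, 9, 11, 14, 13, 2]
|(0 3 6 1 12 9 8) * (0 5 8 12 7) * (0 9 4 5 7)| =12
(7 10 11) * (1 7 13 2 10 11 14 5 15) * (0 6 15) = (0 6 15 1 7 11 13 2 10 14 5) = [6, 7, 10, 3, 4, 0, 15, 11, 8, 9, 14, 13, 12, 2, 5, 1]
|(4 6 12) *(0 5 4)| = 5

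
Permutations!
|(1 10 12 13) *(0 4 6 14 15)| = 20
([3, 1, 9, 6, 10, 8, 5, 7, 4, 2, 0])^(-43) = [10, 1, 9, 0, 8, 6, 3, 7, 5, 2, 4]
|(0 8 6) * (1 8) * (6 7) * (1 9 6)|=|(0 9 6)(1 8 7)|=3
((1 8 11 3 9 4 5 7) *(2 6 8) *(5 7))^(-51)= (1 8 9)(2 11 4)(3 7 6)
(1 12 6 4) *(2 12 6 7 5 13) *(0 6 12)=[6, 12, 0, 3, 1, 13, 4, 5, 8, 9, 10, 11, 7, 2]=(0 6 4 1 12 7 5 13 2)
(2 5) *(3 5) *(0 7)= (0 7)(2 3 5)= [7, 1, 3, 5, 4, 2, 6, 0]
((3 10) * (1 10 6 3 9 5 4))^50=((1 10 9 5 4)(3 6))^50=(10)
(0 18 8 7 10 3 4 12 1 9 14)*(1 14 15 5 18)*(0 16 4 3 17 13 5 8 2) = [1, 9, 0, 3, 12, 18, 6, 10, 7, 15, 17, 11, 14, 5, 16, 8, 4, 13, 2] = (0 1 9 15 8 7 10 17 13 5 18 2)(4 12 14 16)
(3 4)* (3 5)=[0, 1, 2, 4, 5, 3]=(3 4 5)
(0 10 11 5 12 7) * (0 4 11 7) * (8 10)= [8, 1, 2, 3, 11, 12, 6, 4, 10, 9, 7, 5, 0]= (0 8 10 7 4 11 5 12)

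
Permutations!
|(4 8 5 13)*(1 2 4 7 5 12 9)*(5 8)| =|(1 2 4 5 13 7 8 12 9)| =9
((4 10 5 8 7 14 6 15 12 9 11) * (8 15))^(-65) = (4 9 15 10 11 12 5)(6 14 7 8) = ((4 10 5 15 12 9 11)(6 8 7 14))^(-65)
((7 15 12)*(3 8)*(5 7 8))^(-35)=((3 5 7 15 12 8))^(-35)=(3 5 7 15 12 8)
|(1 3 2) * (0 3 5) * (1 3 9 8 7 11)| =|(0 9 8 7 11 1 5)(2 3)| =14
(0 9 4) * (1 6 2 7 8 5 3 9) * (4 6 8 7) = (0 1 8 5 3 9 6 2 4) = [1, 8, 4, 9, 0, 3, 2, 7, 5, 6]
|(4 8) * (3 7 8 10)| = 5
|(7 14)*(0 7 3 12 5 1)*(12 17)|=8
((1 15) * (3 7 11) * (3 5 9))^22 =((1 15)(3 7 11 5 9))^22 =(15)(3 11 9 7 5)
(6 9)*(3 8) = (3 8)(6 9) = [0, 1, 2, 8, 4, 5, 9, 7, 3, 6]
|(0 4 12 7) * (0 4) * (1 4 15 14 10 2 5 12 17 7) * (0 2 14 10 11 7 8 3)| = 45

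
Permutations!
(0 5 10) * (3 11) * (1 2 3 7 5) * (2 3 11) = (0 1 3 2 11 7 5 10) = [1, 3, 11, 2, 4, 10, 6, 5, 8, 9, 0, 7]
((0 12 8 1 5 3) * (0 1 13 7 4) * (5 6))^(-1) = (0 4 7 13 8 12)(1 3 5 6)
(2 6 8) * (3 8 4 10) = [0, 1, 6, 8, 10, 5, 4, 7, 2, 9, 3] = (2 6 4 10 3 8)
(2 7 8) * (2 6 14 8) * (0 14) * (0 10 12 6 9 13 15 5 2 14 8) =(0 8 9 13 15 5 2 7 14)(6 10 12) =[8, 1, 7, 3, 4, 2, 10, 14, 9, 13, 12, 11, 6, 15, 0, 5]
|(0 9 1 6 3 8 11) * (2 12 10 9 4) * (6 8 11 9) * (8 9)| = 8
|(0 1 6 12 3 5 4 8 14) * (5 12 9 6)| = |(0 1 5 4 8 14)(3 12)(6 9)| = 6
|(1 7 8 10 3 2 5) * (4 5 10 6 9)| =21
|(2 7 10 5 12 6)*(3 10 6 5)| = |(2 7 6)(3 10)(5 12)| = 6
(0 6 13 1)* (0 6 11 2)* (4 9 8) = (0 11 2)(1 6 13)(4 9 8) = [11, 6, 0, 3, 9, 5, 13, 7, 4, 8, 10, 2, 12, 1]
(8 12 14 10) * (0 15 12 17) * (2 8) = (0 15 12 14 10 2 8 17) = [15, 1, 8, 3, 4, 5, 6, 7, 17, 9, 2, 11, 14, 13, 10, 12, 16, 0]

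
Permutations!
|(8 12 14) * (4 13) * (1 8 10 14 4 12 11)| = 6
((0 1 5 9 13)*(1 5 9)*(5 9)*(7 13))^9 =((0 9 7 13)(1 5))^9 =(0 9 7 13)(1 5)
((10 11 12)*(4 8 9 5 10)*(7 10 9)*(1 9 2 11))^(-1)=((1 9 5 2 11 12 4 8 7 10))^(-1)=(1 10 7 8 4 12 11 2 5 9)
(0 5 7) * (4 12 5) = (0 4 12 5 7) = [4, 1, 2, 3, 12, 7, 6, 0, 8, 9, 10, 11, 5]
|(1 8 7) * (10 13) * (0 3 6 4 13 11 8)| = |(0 3 6 4 13 10 11 8 7 1)| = 10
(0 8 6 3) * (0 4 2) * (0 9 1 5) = (0 8 6 3 4 2 9 1 5) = [8, 5, 9, 4, 2, 0, 3, 7, 6, 1]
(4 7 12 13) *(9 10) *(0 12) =[12, 1, 2, 3, 7, 5, 6, 0, 8, 10, 9, 11, 13, 4] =(0 12 13 4 7)(9 10)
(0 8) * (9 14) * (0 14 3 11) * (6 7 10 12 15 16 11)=(0 8 14 9 3 6 7 10 12 15 16 11)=[8, 1, 2, 6, 4, 5, 7, 10, 14, 3, 12, 0, 15, 13, 9, 16, 11]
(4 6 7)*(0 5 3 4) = (0 5 3 4 6 7) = [5, 1, 2, 4, 6, 3, 7, 0]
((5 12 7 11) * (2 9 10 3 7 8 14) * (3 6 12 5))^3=(2 6 14 10 8 9 12)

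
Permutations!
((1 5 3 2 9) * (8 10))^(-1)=((1 5 3 2 9)(8 10))^(-1)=(1 9 2 3 5)(8 10)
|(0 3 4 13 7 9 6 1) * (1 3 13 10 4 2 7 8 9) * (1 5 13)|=|(0 1)(2 7 5 13 8 9 6 3)(4 10)|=8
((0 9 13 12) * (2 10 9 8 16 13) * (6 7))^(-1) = (0 12 13 16 8)(2 9 10)(6 7)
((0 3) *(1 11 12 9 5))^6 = (1 11 12 9 5)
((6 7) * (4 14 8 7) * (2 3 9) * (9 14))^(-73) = (2 9 4 6 7 8 14 3)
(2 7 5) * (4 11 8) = (2 7 5)(4 11 8) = [0, 1, 7, 3, 11, 2, 6, 5, 4, 9, 10, 8]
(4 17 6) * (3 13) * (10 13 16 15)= [0, 1, 2, 16, 17, 5, 4, 7, 8, 9, 13, 11, 12, 3, 14, 10, 15, 6]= (3 16 15 10 13)(4 17 6)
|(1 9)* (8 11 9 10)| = |(1 10 8 11 9)| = 5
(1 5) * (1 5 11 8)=[0, 11, 2, 3, 4, 5, 6, 7, 1, 9, 10, 8]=(1 11 8)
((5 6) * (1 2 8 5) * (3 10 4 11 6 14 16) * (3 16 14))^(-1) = ((16)(1 2 8 5 3 10 4 11 6))^(-1) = (16)(1 6 11 4 10 3 5 8 2)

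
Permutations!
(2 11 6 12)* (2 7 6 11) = (6 12 7) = [0, 1, 2, 3, 4, 5, 12, 6, 8, 9, 10, 11, 7]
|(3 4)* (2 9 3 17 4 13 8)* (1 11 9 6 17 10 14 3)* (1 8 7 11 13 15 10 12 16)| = |(1 13 7 11 9 8 2 6 17 4 12 16)(3 15 10 14)| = 12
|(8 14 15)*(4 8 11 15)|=|(4 8 14)(11 15)|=6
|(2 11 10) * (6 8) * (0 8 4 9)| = 15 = |(0 8 6 4 9)(2 11 10)|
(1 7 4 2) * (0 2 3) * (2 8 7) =[8, 2, 1, 0, 3, 5, 6, 4, 7] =(0 8 7 4 3)(1 2)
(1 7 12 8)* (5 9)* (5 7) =(1 5 9 7 12 8) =[0, 5, 2, 3, 4, 9, 6, 12, 1, 7, 10, 11, 8]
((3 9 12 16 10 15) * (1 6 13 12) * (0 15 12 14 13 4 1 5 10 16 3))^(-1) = (16)(0 15)(1 4 6)(3 12 10 5 9)(13 14)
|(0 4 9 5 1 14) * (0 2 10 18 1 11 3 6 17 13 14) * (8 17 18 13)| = 36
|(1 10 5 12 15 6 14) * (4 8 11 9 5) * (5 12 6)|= |(1 10 4 8 11 9 12 15 5 6 14)|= 11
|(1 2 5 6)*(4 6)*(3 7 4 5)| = 6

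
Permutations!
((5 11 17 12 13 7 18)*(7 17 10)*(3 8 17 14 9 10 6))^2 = ((3 8 17 12 13 14 9 10 7 18 5 11 6))^2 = (3 17 13 9 7 5 6 8 12 14 10 18 11)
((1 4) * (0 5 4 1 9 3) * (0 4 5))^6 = (9)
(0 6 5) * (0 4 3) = (0 6 5 4 3) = [6, 1, 2, 0, 3, 4, 5]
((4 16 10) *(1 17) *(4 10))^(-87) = (1 17)(4 16) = ((1 17)(4 16))^(-87)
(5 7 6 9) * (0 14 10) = [14, 1, 2, 3, 4, 7, 9, 6, 8, 5, 0, 11, 12, 13, 10] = (0 14 10)(5 7 6 9)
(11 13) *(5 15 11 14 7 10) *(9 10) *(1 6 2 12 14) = (1 6 2 12 14 7 9 10 5 15 11 13) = [0, 6, 12, 3, 4, 15, 2, 9, 8, 10, 5, 13, 14, 1, 7, 11]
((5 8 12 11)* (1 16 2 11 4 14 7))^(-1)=(1 7 14 4 12 8 5 11 2 16)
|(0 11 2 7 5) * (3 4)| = 10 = |(0 11 2 7 5)(3 4)|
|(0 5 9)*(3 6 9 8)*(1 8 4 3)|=|(0 5 4 3 6 9)(1 8)|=6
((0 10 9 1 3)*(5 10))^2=(0 10 1)(3 5 9)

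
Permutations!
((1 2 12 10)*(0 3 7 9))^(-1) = (0 9 7 3)(1 10 12 2)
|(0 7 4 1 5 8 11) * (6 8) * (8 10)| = 9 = |(0 7 4 1 5 6 10 8 11)|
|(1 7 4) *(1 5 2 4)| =6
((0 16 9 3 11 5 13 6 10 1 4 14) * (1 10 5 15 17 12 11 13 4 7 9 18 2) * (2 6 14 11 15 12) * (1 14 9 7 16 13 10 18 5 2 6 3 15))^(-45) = ((0 13 9 15 17 6 2 14)(1 16 5 4 11 12)(3 10 18))^(-45) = (18)(0 15 2 13 17 14 9 6)(1 4)(5 12)(11 16)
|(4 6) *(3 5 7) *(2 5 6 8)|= |(2 5 7 3 6 4 8)|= 7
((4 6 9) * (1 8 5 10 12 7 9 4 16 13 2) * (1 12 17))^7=((1 8 5 10 17)(2 12 7 9 16 13)(4 6))^7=(1 5 17 8 10)(2 12 7 9 16 13)(4 6)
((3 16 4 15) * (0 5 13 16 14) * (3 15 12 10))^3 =((0 5 13 16 4 12 10 3 14))^3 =(0 16 10)(3 5 4)(12 14 13)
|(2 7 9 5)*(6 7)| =5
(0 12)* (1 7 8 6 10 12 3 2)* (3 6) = [6, 7, 1, 2, 4, 5, 10, 8, 3, 9, 12, 11, 0] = (0 6 10 12)(1 7 8 3 2)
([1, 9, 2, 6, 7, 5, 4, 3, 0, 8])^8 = (9)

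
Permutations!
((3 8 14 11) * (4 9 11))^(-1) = ((3 8 14 4 9 11))^(-1) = (3 11 9 4 14 8)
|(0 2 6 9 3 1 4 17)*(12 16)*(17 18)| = |(0 2 6 9 3 1 4 18 17)(12 16)| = 18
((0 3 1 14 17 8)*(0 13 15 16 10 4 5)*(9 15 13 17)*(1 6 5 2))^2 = (17)(0 6)(1 9 16 4)(2 14 15 10)(3 5)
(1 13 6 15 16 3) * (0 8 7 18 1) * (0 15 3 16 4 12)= (0 8 7 18 1 13 6 3 15 4 12)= [8, 13, 2, 15, 12, 5, 3, 18, 7, 9, 10, 11, 0, 6, 14, 4, 16, 17, 1]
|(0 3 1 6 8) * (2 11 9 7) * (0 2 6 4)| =12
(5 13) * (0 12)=(0 12)(5 13)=[12, 1, 2, 3, 4, 13, 6, 7, 8, 9, 10, 11, 0, 5]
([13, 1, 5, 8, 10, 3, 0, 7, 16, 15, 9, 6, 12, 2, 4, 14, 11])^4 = (0 3 6 5 11 2 16 13 8)(4 14 15 9 10)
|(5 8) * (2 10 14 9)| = 4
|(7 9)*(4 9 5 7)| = 2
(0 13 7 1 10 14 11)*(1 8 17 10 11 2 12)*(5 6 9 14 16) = (0 13 7 8 17 10 16 5 6 9 14 2 12 1 11) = [13, 11, 12, 3, 4, 6, 9, 8, 17, 14, 16, 0, 1, 7, 2, 15, 5, 10]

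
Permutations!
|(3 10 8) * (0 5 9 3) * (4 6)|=6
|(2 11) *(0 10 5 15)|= |(0 10 5 15)(2 11)|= 4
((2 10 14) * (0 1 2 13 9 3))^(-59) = (0 13 2 3 14 1 9 10)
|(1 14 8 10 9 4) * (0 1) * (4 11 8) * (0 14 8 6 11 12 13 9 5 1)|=12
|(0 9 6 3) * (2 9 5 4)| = |(0 5 4 2 9 6 3)| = 7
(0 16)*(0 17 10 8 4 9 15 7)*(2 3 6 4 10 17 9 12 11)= [16, 1, 3, 6, 12, 5, 4, 0, 10, 15, 8, 2, 11, 13, 14, 7, 9, 17]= (17)(0 16 9 15 7)(2 3 6 4 12 11)(8 10)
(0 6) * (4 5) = (0 6)(4 5) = [6, 1, 2, 3, 5, 4, 0]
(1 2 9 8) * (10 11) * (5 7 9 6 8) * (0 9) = (0 9 5 7)(1 2 6 8)(10 11) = [9, 2, 6, 3, 4, 7, 8, 0, 1, 5, 11, 10]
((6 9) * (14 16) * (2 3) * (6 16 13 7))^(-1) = (2 3)(6 7 13 14 16 9)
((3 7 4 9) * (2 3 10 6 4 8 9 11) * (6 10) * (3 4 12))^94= ((2 4 11)(3 7 8 9 6 12))^94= (2 4 11)(3 6 8)(7 12 9)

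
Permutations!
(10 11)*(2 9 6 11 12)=(2 9 6 11 10 12)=[0, 1, 9, 3, 4, 5, 11, 7, 8, 6, 12, 10, 2]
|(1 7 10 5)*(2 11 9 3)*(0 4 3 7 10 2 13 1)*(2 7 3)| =10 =|(0 4 2 11 9 3 13 1 10 5)|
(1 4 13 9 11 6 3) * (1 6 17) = (1 4 13 9 11 17)(3 6) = [0, 4, 2, 6, 13, 5, 3, 7, 8, 11, 10, 17, 12, 9, 14, 15, 16, 1]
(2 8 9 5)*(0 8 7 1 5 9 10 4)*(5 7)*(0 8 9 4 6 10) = (0 9 4 8)(1 7)(2 5)(6 10) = [9, 7, 5, 3, 8, 2, 10, 1, 0, 4, 6]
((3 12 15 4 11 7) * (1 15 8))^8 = ((1 15 4 11 7 3 12 8))^8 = (15)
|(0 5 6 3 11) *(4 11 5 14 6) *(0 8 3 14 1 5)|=14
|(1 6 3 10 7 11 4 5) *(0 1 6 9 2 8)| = |(0 1 9 2 8)(3 10 7 11 4 5 6)| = 35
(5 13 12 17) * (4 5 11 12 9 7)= [0, 1, 2, 3, 5, 13, 6, 4, 8, 7, 10, 12, 17, 9, 14, 15, 16, 11]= (4 5 13 9 7)(11 12 17)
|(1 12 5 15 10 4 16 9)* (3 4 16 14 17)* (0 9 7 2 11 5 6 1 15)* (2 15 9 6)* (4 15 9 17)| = 14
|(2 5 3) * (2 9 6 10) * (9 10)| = |(2 5 3 10)(6 9)| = 4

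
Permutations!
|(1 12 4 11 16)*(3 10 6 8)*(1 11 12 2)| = |(1 2)(3 10 6 8)(4 12)(11 16)| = 4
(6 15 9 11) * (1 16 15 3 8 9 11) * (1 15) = [0, 16, 2, 8, 4, 5, 3, 7, 9, 15, 10, 6, 12, 13, 14, 11, 1] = (1 16)(3 8 9 15 11 6)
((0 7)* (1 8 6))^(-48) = (8)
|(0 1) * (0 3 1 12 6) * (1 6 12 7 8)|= 6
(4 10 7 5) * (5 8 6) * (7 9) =(4 10 9 7 8 6 5) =[0, 1, 2, 3, 10, 4, 5, 8, 6, 7, 9]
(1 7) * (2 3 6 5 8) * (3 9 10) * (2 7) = (1 2 9 10 3 6 5 8 7) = [0, 2, 9, 6, 4, 8, 5, 1, 7, 10, 3]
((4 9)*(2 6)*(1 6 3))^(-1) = (1 3 2 6)(4 9)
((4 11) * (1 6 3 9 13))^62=(1 3 13 6 9)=((1 6 3 9 13)(4 11))^62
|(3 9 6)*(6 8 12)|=5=|(3 9 8 12 6)|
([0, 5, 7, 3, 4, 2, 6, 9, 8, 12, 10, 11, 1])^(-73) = [0, 12, 5, 3, 4, 1, 6, 2, 8, 7, 10, 11, 9]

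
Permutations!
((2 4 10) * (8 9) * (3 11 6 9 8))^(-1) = (2 10 4)(3 9 6 11)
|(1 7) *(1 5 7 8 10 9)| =4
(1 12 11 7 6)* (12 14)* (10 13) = [0, 14, 2, 3, 4, 5, 1, 6, 8, 9, 13, 7, 11, 10, 12] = (1 14 12 11 7 6)(10 13)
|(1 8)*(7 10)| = |(1 8)(7 10)| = 2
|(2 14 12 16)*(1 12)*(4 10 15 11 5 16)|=|(1 12 4 10 15 11 5 16 2 14)|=10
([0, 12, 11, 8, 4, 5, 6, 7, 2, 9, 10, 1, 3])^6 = (12)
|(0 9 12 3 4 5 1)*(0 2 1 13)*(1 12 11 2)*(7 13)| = |(0 9 11 2 12 3 4 5 7 13)| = 10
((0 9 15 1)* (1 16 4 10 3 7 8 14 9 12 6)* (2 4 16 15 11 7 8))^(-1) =(16)(0 1 6 12)(2 7 11 9 14 8 3 10 4)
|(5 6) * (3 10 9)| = 6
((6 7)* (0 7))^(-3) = (7)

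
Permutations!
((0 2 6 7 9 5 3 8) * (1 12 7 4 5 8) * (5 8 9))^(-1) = ((0 2 6 4 8)(1 12 7 5 3))^(-1) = (0 8 4 6 2)(1 3 5 7 12)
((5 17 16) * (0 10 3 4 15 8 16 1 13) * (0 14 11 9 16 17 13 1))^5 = (0 8 4 10 17 15 3)(5 16 9 11 14 13)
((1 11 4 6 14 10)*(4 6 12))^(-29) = ((1 11 6 14 10)(4 12))^(-29) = (1 11 6 14 10)(4 12)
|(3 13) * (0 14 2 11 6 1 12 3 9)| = 10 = |(0 14 2 11 6 1 12 3 13 9)|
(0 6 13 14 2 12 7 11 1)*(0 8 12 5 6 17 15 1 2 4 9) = (0 17 15 1 8 12 7 11 2 5 6 13 14 4 9) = [17, 8, 5, 3, 9, 6, 13, 11, 12, 0, 10, 2, 7, 14, 4, 1, 16, 15]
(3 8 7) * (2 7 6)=(2 7 3 8 6)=[0, 1, 7, 8, 4, 5, 2, 3, 6]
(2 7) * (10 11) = (2 7)(10 11) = [0, 1, 7, 3, 4, 5, 6, 2, 8, 9, 11, 10]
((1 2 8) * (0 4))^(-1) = ((0 4)(1 2 8))^(-1) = (0 4)(1 8 2)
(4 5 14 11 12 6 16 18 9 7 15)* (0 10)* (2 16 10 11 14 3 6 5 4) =(0 11 12 5 3 6 10)(2 16 18 9 7 15) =[11, 1, 16, 6, 4, 3, 10, 15, 8, 7, 0, 12, 5, 13, 14, 2, 18, 17, 9]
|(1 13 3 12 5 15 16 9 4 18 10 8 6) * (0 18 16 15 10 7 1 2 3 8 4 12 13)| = |(0 18 7 1)(2 3 13 8 6)(4 16 9 12 5 10)| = 60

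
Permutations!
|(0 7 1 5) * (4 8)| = 4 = |(0 7 1 5)(4 8)|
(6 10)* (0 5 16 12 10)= (0 5 16 12 10 6)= [5, 1, 2, 3, 4, 16, 0, 7, 8, 9, 6, 11, 10, 13, 14, 15, 12]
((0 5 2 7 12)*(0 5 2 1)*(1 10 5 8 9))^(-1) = (0 1 9 8 12 7 2)(5 10) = ((0 2 7 12 8 9 1)(5 10))^(-1)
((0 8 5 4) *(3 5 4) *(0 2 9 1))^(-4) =((0 8 4 2 9 1)(3 5))^(-4) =(0 4 9)(1 8 2)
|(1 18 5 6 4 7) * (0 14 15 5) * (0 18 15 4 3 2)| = 10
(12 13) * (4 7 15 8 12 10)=[0, 1, 2, 3, 7, 5, 6, 15, 12, 9, 4, 11, 13, 10, 14, 8]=(4 7 15 8 12 13 10)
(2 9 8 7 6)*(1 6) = (1 6 2 9 8 7) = [0, 6, 9, 3, 4, 5, 2, 1, 7, 8]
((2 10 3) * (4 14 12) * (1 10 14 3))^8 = ((1 10)(2 14 12 4 3))^8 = (2 4 14 3 12)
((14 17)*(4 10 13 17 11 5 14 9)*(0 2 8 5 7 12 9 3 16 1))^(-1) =((0 2 8 5 14 11 7 12 9 4 10 13 17 3 16 1))^(-1) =(0 1 16 3 17 13 10 4 9 12 7 11 14 5 8 2)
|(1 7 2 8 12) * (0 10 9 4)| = 20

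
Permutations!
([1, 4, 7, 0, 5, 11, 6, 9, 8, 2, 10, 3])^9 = [5, 11, 2, 4, 3, 0, 6, 7, 8, 9, 10, 1]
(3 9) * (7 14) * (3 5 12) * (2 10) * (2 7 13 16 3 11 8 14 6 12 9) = (2 10 7 6 12 11 8 14 13 16 3)(5 9) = [0, 1, 10, 2, 4, 9, 12, 6, 14, 5, 7, 8, 11, 16, 13, 15, 3]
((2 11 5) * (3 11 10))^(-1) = ((2 10 3 11 5))^(-1) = (2 5 11 3 10)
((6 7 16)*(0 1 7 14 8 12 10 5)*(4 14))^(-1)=(0 5 10 12 8 14 4 6 16 7 1)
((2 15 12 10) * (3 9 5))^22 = (2 12)(3 9 5)(10 15)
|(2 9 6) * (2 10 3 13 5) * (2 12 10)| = |(2 9 6)(3 13 5 12 10)| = 15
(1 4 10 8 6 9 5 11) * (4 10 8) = (1 10 4 8 6 9 5 11) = [0, 10, 2, 3, 8, 11, 9, 7, 6, 5, 4, 1]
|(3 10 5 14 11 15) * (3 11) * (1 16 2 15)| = |(1 16 2 15 11)(3 10 5 14)| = 20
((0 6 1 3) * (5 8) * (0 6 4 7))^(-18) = ((0 4 7)(1 3 6)(5 8))^(-18) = (8)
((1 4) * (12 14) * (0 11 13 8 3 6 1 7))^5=(0 6 11 1 13 4 8 7 3)(12 14)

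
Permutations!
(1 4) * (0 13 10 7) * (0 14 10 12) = (0 13 12)(1 4)(7 14 10) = [13, 4, 2, 3, 1, 5, 6, 14, 8, 9, 7, 11, 0, 12, 10]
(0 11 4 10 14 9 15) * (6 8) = (0 11 4 10 14 9 15)(6 8) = [11, 1, 2, 3, 10, 5, 8, 7, 6, 15, 14, 4, 12, 13, 9, 0]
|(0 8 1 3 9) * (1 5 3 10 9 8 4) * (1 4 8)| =|(0 8 5 3 1 10 9)| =7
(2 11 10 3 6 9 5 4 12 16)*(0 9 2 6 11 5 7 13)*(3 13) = (0 9 7 3 11 10 13)(2 5 4 12 16 6) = [9, 1, 5, 11, 12, 4, 2, 3, 8, 7, 13, 10, 16, 0, 14, 15, 6]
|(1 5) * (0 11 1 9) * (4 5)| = |(0 11 1 4 5 9)| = 6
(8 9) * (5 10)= (5 10)(8 9)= [0, 1, 2, 3, 4, 10, 6, 7, 9, 8, 5]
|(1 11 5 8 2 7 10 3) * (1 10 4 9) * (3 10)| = 8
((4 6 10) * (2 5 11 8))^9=(2 5 11 8)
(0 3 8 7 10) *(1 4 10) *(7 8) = (0 3 7 1 4 10) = [3, 4, 2, 7, 10, 5, 6, 1, 8, 9, 0]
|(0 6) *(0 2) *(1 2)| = 4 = |(0 6 1 2)|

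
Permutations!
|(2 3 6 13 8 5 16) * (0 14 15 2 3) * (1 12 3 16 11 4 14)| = 13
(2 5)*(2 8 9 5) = (5 8 9) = [0, 1, 2, 3, 4, 8, 6, 7, 9, 5]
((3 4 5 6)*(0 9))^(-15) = ((0 9)(3 4 5 6))^(-15) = (0 9)(3 4 5 6)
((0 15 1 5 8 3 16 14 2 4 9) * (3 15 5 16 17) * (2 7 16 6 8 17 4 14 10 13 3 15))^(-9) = (0 2 4 6 13 15 16 5 14 9 8 3 1 10 17 7)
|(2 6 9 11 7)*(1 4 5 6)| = 8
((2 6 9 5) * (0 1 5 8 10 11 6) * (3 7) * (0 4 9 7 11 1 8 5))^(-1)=((0 8 10 1)(2 4 9 5)(3 11 6 7))^(-1)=(0 1 10 8)(2 5 9 4)(3 7 6 11)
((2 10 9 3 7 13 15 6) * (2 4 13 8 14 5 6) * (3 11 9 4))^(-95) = ((2 10 4 13 15)(3 7 8 14 5 6)(9 11))^(-95) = (15)(3 7 8 14 5 6)(9 11)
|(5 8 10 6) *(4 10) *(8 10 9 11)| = |(4 9 11 8)(5 10 6)| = 12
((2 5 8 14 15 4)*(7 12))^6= (15)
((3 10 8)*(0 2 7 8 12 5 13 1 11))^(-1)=(0 11 1 13 5 12 10 3 8 7 2)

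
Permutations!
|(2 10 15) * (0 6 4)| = |(0 6 4)(2 10 15)| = 3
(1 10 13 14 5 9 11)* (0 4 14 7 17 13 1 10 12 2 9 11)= (0 4 14 5 11 10 1 12 2 9)(7 17 13)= [4, 12, 9, 3, 14, 11, 6, 17, 8, 0, 1, 10, 2, 7, 5, 15, 16, 13]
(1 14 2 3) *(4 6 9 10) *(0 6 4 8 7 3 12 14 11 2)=(0 6 9 10 8 7 3 1 11 2 12 14)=[6, 11, 12, 1, 4, 5, 9, 3, 7, 10, 8, 2, 14, 13, 0]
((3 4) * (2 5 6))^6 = (6)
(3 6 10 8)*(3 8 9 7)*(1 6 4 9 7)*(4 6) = (1 4 9)(3 6 10 7) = [0, 4, 2, 6, 9, 5, 10, 3, 8, 1, 7]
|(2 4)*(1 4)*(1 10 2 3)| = |(1 4 3)(2 10)| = 6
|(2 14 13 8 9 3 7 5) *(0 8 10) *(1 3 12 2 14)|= |(0 8 9 12 2 1 3 7 5 14 13 10)|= 12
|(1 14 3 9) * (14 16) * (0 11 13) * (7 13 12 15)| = |(0 11 12 15 7 13)(1 16 14 3 9)| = 30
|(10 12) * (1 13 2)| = 6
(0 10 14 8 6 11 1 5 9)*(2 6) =[10, 5, 6, 3, 4, 9, 11, 7, 2, 0, 14, 1, 12, 13, 8] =(0 10 14 8 2 6 11 1 5 9)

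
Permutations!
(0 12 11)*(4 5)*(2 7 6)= (0 12 11)(2 7 6)(4 5)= [12, 1, 7, 3, 5, 4, 2, 6, 8, 9, 10, 0, 11]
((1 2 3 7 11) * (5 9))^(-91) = ((1 2 3 7 11)(5 9))^(-91) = (1 11 7 3 2)(5 9)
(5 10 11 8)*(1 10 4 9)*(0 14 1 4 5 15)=(0 14 1 10 11 8 15)(4 9)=[14, 10, 2, 3, 9, 5, 6, 7, 15, 4, 11, 8, 12, 13, 1, 0]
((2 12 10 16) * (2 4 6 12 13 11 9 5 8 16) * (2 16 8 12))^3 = (2 9 10 6 11 12 4 13 5 16)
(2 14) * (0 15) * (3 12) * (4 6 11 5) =[15, 1, 14, 12, 6, 4, 11, 7, 8, 9, 10, 5, 3, 13, 2, 0] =(0 15)(2 14)(3 12)(4 6 11 5)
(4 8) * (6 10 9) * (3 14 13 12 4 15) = (3 14 13 12 4 8 15)(6 10 9) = [0, 1, 2, 14, 8, 5, 10, 7, 15, 6, 9, 11, 4, 12, 13, 3]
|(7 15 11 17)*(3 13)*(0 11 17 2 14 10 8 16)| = 42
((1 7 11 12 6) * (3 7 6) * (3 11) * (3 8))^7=((1 6)(3 7 8)(11 12))^7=(1 6)(3 7 8)(11 12)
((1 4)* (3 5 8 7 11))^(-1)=((1 4)(3 5 8 7 11))^(-1)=(1 4)(3 11 7 8 5)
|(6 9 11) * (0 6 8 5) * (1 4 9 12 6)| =|(0 1 4 9 11 8 5)(6 12)| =14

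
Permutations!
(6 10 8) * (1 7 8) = (1 7 8 6 10) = [0, 7, 2, 3, 4, 5, 10, 8, 6, 9, 1]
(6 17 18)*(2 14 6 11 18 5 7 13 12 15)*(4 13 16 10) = (2 14 6 17 5 7 16 10 4 13 12 15)(11 18) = [0, 1, 14, 3, 13, 7, 17, 16, 8, 9, 4, 18, 15, 12, 6, 2, 10, 5, 11]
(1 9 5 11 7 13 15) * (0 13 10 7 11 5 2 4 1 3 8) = [13, 9, 4, 8, 1, 5, 6, 10, 0, 2, 7, 11, 12, 15, 14, 3] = (0 13 15 3 8)(1 9 2 4)(7 10)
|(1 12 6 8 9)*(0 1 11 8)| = 12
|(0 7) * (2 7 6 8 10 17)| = 7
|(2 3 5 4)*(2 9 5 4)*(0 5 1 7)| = 8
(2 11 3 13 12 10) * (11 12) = (2 12 10)(3 13 11) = [0, 1, 12, 13, 4, 5, 6, 7, 8, 9, 2, 3, 10, 11]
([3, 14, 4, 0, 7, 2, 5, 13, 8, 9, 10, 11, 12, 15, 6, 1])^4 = (1 2 15 5 13 6 7 14 4)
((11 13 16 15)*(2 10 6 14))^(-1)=(2 14 6 10)(11 15 16 13)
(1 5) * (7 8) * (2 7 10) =(1 5)(2 7 8 10) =[0, 5, 7, 3, 4, 1, 6, 8, 10, 9, 2]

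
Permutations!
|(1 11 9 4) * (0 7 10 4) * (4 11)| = 10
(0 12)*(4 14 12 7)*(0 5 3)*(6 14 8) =[7, 1, 2, 0, 8, 3, 14, 4, 6, 9, 10, 11, 5, 13, 12] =(0 7 4 8 6 14 12 5 3)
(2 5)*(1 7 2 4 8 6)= (1 7 2 5 4 8 6)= [0, 7, 5, 3, 8, 4, 1, 2, 6]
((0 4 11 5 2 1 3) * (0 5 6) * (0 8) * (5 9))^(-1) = (0 8 6 11 4)(1 2 5 9 3)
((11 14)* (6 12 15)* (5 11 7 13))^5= ((5 11 14 7 13)(6 12 15))^5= (6 15 12)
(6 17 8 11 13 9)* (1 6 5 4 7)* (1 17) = (1 6)(4 7 17 8 11 13 9 5) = [0, 6, 2, 3, 7, 4, 1, 17, 11, 5, 10, 13, 12, 9, 14, 15, 16, 8]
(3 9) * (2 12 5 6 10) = (2 12 5 6 10)(3 9) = [0, 1, 12, 9, 4, 6, 10, 7, 8, 3, 2, 11, 5]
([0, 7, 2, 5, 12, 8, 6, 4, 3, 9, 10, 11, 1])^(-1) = (1 12 4 7)(3 8 5)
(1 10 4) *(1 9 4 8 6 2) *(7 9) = [0, 10, 1, 3, 7, 5, 2, 9, 6, 4, 8] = (1 10 8 6 2)(4 7 9)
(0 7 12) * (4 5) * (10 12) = (0 7 10 12)(4 5) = [7, 1, 2, 3, 5, 4, 6, 10, 8, 9, 12, 11, 0]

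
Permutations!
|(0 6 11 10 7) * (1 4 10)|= |(0 6 11 1 4 10 7)|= 7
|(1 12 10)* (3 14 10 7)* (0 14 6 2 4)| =10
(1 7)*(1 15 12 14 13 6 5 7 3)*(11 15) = (1 3)(5 7 11 15 12 14 13 6) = [0, 3, 2, 1, 4, 7, 5, 11, 8, 9, 10, 15, 14, 6, 13, 12]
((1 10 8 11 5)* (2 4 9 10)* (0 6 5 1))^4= ((0 6 5)(1 2 4 9 10 8 11))^4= (0 6 5)(1 10 2 8 4 11 9)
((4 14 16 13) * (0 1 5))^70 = (0 1 5)(4 16)(13 14) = ((0 1 5)(4 14 16 13))^70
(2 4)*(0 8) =(0 8)(2 4) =[8, 1, 4, 3, 2, 5, 6, 7, 0]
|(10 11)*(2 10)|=3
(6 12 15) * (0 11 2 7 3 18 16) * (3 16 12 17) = [11, 1, 7, 18, 4, 5, 17, 16, 8, 9, 10, 2, 15, 13, 14, 6, 0, 3, 12] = (0 11 2 7 16)(3 18 12 15 6 17)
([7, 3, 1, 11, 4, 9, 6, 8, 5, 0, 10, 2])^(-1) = [9, 2, 11, 1, 4, 8, 6, 0, 7, 5, 10, 3]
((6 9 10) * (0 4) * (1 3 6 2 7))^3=((0 4)(1 3 6 9 10 2 7))^3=(0 4)(1 9 7 6 2 3 10)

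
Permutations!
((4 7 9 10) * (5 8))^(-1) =((4 7 9 10)(5 8))^(-1) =(4 10 9 7)(5 8)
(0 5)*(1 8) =(0 5)(1 8) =[5, 8, 2, 3, 4, 0, 6, 7, 1]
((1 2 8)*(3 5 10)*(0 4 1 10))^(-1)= ((0 4 1 2 8 10 3 5))^(-1)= (0 5 3 10 8 2 1 4)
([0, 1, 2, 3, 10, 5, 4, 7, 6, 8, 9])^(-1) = (4 6 8 9 10)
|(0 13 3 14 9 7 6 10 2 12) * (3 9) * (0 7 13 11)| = |(0 11)(2 12 7 6 10)(3 14)(9 13)| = 10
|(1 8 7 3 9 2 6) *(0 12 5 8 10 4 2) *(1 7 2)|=9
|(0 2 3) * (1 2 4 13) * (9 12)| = 6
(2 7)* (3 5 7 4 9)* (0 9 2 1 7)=(0 9 3 5)(1 7)(2 4)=[9, 7, 4, 5, 2, 0, 6, 1, 8, 3]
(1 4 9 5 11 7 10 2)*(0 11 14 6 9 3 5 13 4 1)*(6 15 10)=[11, 1, 0, 5, 3, 14, 9, 6, 8, 13, 2, 7, 12, 4, 15, 10]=(0 11 7 6 9 13 4 3 5 14 15 10 2)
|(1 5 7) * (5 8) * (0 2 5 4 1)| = 12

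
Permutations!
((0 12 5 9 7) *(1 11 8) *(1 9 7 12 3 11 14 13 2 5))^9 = ((0 3 11 8 9 12 1 14 13 2 5 7))^9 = (0 2 1 8)(3 5 14 9)(7 13 12 11)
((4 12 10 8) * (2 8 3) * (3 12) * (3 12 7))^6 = (2 3 7 10 12 4 8) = ((2 8 4 12 10 7 3))^6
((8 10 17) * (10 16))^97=(8 16 10 17)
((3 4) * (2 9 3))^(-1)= (2 4 3 9)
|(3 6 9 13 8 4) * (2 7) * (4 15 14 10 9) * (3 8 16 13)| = 8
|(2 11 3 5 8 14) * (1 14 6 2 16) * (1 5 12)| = |(1 14 16 5 8 6 2 11 3 12)| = 10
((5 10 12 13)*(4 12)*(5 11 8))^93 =(4 13 8 10 12 11 5)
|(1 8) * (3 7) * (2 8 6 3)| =6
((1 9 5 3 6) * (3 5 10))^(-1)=(1 6 3 10 9)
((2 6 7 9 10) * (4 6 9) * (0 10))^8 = (10)(4 7 6)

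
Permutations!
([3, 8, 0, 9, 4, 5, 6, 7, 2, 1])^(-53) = (0 3 9 1 8 2)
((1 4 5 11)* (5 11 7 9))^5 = (1 11 4)(5 9 7)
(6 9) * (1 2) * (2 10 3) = (1 10 3 2)(6 9) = [0, 10, 1, 2, 4, 5, 9, 7, 8, 6, 3]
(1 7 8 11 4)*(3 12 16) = (1 7 8 11 4)(3 12 16) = [0, 7, 2, 12, 1, 5, 6, 8, 11, 9, 10, 4, 16, 13, 14, 15, 3]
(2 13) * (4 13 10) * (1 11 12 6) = (1 11 12 6)(2 10 4 13) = [0, 11, 10, 3, 13, 5, 1, 7, 8, 9, 4, 12, 6, 2]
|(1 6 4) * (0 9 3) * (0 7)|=|(0 9 3 7)(1 6 4)|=12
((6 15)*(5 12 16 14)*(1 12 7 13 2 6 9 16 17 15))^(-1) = (1 6 2 13 7 5 14 16 9 15 17 12)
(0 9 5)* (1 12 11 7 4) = (0 9 5)(1 12 11 7 4) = [9, 12, 2, 3, 1, 0, 6, 4, 8, 5, 10, 7, 11]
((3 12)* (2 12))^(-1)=((2 12 3))^(-1)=(2 3 12)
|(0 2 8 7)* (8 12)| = 5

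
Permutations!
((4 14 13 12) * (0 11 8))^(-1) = (0 8 11)(4 12 13 14)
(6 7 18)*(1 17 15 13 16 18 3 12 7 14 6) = [0, 17, 2, 12, 4, 5, 14, 3, 8, 9, 10, 11, 7, 16, 6, 13, 18, 15, 1] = (1 17 15 13 16 18)(3 12 7)(6 14)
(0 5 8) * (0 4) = (0 5 8 4) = [5, 1, 2, 3, 0, 8, 6, 7, 4]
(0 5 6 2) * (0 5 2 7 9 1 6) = [2, 6, 5, 3, 4, 0, 7, 9, 8, 1] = (0 2 5)(1 6 7 9)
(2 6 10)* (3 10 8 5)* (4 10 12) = [0, 1, 6, 12, 10, 3, 8, 7, 5, 9, 2, 11, 4] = (2 6 8 5 3 12 4 10)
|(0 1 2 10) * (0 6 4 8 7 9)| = 9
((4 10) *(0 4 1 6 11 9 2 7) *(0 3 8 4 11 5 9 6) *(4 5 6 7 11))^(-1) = ((0 4 10 1)(2 11 7 3 8 5 9))^(-1) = (0 1 10 4)(2 9 5 8 3 7 11)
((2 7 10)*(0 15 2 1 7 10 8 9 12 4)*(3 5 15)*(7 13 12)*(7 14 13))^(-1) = ((0 3 5 15 2 10 1 7 8 9 14 13 12 4))^(-1) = (0 4 12 13 14 9 8 7 1 10 2 15 5 3)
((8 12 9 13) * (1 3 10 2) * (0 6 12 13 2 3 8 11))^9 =(13)(3 10)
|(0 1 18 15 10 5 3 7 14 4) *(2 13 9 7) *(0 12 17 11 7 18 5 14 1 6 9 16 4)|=77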